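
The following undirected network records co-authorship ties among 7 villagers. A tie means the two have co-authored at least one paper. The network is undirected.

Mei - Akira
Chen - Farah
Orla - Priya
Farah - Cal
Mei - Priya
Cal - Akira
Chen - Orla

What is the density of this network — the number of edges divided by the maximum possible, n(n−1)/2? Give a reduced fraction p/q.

1/3

There are 7 edges and 7 nodes, so the maximum possible is C(7,2) = 21.
Density = 7/21 = 1/3.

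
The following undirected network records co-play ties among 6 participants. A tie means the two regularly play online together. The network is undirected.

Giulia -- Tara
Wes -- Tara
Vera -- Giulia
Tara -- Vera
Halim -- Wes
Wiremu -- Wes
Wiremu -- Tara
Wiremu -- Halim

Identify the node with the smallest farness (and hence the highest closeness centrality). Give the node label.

Farness (sum of distances to all others) for each node — Giulia:9, Halim:10, Tara:6, Vera:9, Wes:7, Wiremu:7.
The smallest farness is 6, for Tara, so Tara has the highest closeness.

Tara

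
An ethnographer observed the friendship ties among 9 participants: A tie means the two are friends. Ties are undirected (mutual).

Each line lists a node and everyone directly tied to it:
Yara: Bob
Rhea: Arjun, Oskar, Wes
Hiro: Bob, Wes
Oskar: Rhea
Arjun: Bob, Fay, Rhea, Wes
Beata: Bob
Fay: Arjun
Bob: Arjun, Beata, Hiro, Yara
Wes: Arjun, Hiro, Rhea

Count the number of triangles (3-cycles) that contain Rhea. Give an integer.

Rhea's neighbors: Arjun, Oskar, and Wes.
Neighbor pairs that are themselves tied: Rhea–Arjun–Wes. Each forms one triangle with Rhea, for 1 in total.

1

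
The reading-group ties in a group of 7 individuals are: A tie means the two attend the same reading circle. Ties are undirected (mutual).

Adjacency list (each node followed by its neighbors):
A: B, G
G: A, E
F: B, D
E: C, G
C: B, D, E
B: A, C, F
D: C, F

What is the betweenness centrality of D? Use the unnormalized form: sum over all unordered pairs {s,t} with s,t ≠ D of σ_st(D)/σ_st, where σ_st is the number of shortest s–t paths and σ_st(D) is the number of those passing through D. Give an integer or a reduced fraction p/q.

1

Pairs whose geodesics pass through D — F–C: 1/2; F–E: 1/2.
All other pairs contribute 0.
Summing the contributions gives betweenness(D) = 1.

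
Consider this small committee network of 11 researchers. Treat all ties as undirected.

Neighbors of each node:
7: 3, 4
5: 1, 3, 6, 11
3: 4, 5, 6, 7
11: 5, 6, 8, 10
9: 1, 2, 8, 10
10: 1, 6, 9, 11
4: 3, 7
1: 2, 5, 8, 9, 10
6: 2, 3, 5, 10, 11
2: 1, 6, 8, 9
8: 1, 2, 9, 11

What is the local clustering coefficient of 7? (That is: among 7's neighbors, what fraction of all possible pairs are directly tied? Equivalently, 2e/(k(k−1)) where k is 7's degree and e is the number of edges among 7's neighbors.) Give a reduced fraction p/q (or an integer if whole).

7's neighbors: 3 and 4 (k = 2).
Possible neighbor pairs: C(2,2) = 1. Edges among them: 3–4 → e = 1.
Clustering(7) = 1/1.

1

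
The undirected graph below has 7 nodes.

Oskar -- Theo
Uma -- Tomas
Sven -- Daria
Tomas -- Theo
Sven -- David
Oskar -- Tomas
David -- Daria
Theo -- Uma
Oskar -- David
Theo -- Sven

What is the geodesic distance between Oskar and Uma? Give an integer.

One shortest route is Oskar – Theo – Uma, which uses 2 edges, and Oskar and Uma are not directly tied, so nothing shorter exists. So d(Oskar,Uma) = 2.

2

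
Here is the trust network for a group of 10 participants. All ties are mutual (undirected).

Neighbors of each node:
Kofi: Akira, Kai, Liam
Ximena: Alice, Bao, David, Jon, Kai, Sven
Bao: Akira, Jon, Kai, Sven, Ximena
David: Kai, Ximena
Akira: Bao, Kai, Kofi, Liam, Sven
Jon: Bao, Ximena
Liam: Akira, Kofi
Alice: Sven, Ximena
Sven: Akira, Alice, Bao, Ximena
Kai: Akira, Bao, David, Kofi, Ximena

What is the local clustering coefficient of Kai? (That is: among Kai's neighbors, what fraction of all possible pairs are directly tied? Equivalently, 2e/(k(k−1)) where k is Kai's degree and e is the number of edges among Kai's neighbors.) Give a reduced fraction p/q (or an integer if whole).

Kai's neighbors: Akira, Bao, David, Kofi, and Ximena (k = 5).
Possible neighbor pairs: C(5,2) = 10. Edges among them: Akira–Bao, Akira–Kofi, Bao–Ximena, David–Ximena → e = 4.
Clustering(Kai) = 4/10 = 2/5.

2/5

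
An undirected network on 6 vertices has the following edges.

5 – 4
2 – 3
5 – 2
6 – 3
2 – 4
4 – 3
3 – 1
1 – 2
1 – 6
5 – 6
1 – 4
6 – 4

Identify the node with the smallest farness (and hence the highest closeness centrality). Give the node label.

Farness (sum of distances to all others) for each node — 1:6, 2:6, 3:6, 4:5, 5:7, 6:6.
The smallest farness is 5, for 4, so 4 has the highest closeness.

4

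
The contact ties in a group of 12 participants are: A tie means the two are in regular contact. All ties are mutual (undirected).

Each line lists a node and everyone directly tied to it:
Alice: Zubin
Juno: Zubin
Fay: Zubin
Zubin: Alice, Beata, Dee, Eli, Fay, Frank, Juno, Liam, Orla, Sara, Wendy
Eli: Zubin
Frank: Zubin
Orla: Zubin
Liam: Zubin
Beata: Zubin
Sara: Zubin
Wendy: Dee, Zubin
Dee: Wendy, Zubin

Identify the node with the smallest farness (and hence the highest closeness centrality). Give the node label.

Farness (sum of distances to all others) for each node — Alice:21, Beata:21, Dee:20, Eli:21, Fay:21, Frank:21, Juno:21, Liam:21, Orla:21, Sara:21, Wendy:20, Zubin:11.
The smallest farness is 11, for Zubin, so Zubin has the highest closeness.

Zubin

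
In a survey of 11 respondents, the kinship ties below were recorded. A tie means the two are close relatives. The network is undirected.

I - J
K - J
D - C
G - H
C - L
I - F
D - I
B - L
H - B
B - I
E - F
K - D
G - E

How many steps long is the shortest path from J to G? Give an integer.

4

One shortest route is J – I – F – E – G, which uses 4 edges, and at distance 3 from J we only reach {C, E, H, L}, which does not include G. So d(J,G) = 4.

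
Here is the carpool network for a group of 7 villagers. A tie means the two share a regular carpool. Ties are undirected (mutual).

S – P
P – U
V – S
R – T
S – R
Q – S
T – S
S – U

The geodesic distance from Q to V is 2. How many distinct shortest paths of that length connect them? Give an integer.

The shortest distance is 2, and the only length-2 path is Q–S–V. So there is exactly 1 shortest path.

1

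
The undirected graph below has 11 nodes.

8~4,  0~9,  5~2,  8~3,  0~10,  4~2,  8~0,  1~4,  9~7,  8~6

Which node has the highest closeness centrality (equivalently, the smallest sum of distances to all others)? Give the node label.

8

Farness (sum of distances to all others) for each node — 0:21, 1:30, 2:28, 3:27, 4:21, 5:37, 6:27, 7:37, 8:18, 9:28, 10:30.
The smallest farness is 18, for 8, so 8 has the highest closeness.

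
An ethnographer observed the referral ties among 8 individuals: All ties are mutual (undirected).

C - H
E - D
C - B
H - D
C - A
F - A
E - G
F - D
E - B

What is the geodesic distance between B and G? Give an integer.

2

One shortest route is B – E – G, which uses 2 edges, and B and G are not directly tied, so nothing shorter exists. So d(B,G) = 2.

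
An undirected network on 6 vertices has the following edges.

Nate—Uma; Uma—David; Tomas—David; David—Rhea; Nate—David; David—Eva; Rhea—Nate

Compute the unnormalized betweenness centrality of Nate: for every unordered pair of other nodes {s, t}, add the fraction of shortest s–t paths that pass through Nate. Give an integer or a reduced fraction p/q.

Pairs whose geodesics pass through Nate — Rhea–Uma: 1/2.
All other pairs contribute 0.
Summing the contributions gives betweenness(Nate) = 1/2.

1/2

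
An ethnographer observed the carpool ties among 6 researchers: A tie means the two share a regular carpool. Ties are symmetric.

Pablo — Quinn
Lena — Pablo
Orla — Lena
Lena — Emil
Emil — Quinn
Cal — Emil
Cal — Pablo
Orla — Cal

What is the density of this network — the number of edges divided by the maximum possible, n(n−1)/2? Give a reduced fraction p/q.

8/15

There are 8 edges and 6 nodes, so the maximum possible is C(6,2) = 15.
Density = 8/15.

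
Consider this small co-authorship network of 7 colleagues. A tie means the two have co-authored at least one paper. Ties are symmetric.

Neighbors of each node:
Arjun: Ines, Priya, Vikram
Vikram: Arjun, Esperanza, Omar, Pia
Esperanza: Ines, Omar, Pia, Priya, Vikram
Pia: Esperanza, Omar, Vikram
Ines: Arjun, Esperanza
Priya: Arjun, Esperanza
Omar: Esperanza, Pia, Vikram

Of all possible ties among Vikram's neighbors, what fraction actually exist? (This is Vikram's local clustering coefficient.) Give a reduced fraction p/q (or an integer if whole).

Vikram's neighbors: Arjun, Esperanza, Omar, and Pia (k = 4).
Possible neighbor pairs: C(4,2) = 6. Edges among them: Esperanza–Omar, Esperanza–Pia, Omar–Pia → e = 3.
Clustering(Vikram) = 3/6 = 1/2.

1/2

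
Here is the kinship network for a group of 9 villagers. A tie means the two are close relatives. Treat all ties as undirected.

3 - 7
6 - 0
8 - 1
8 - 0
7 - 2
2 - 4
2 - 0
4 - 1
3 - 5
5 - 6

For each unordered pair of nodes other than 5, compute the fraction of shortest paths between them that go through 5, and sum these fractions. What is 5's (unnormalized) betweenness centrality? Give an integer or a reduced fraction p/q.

Pairs whose geodesics pass through 5 — 3–6: 1; 3–0: 1/2; 3–8: 1/2; 6–7: 1/2.
All other pairs contribute 0.
Summing the contributions gives betweenness(5) = 5/2.

5/2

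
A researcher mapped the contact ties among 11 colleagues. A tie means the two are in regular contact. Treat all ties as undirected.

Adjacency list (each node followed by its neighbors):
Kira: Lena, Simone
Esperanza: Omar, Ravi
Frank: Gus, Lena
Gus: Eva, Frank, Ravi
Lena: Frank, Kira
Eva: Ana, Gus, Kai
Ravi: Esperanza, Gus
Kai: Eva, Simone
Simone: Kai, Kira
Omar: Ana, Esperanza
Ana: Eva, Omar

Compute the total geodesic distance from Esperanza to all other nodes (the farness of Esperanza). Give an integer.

Distances from Esperanza: Ana:2, Eva:3, Frank:3, Gus:2, Kai:4, Kira:5, Lena:4, Omar:1, Ravi:1, Simone:5.
Sum = 2 + 3 + 3 + 2 + 4 + 5 + 4 + 1 + 1 + 5 = 30.

30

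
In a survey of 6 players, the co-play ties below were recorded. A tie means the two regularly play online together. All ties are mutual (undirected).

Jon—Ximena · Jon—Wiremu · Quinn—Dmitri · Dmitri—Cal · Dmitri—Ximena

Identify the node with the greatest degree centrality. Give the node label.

Degrees — Cal:1, Dmitri:3, Jon:2, Quinn:1, Wiremu:1, Ximena:2.
The maximum is 3, attained only by Dmitri.

Dmitri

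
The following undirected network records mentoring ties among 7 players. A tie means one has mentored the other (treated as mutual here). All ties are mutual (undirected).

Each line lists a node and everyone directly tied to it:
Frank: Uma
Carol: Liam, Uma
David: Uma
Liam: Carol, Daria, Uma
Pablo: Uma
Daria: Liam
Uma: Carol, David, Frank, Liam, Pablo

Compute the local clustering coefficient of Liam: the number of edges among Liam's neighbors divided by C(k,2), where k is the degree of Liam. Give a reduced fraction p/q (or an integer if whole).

1/3

Liam's neighbors: Carol, Daria, and Uma (k = 3).
Possible neighbor pairs: C(3,2) = 3. Edges among them: Carol–Uma → e = 1.
Clustering(Liam) = 1/3.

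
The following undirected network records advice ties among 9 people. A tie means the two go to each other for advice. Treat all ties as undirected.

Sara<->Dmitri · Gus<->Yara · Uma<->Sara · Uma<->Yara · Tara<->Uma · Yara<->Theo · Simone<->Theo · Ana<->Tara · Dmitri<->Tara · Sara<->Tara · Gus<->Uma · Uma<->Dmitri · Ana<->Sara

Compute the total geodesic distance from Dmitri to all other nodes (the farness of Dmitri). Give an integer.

16

Distances from Dmitri: Ana:2, Gus:2, Sara:1, Simone:4, Tara:1, Theo:3, Uma:1, Yara:2.
Sum = 2 + 2 + 1 + 4 + 1 + 3 + 1 + 2 = 16.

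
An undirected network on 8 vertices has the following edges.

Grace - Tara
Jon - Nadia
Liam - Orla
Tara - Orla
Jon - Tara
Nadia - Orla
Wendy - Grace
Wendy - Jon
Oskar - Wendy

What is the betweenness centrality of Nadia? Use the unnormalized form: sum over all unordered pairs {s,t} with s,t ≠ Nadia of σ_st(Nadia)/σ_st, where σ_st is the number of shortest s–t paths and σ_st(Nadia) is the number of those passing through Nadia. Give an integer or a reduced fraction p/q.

Pairs whose geodesics pass through Nadia — Liam–Jon: 1/2; Liam–Oskar: 1/3; Liam–Wendy: 1/3; Jon–Orla: 1/2; Oskar–Orla: 1/3; Wendy–Orla: 1/3.
All other pairs contribute 0.
Summing the contributions gives betweenness(Nadia) = 7/3.

7/3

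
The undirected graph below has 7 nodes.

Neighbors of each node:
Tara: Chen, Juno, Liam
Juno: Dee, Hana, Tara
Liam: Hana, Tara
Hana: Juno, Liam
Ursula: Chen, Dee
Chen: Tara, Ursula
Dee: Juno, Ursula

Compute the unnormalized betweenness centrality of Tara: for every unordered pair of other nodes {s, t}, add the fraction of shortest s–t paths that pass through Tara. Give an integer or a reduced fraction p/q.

Pairs whose geodesics pass through Tara — Liam–Chen: 1; Liam–Ursula: 1; Liam–Dee: 1/2; Liam–Juno: 1/2; Chen–Juno: 1; Chen–Hana: 2/2.
All other pairs contribute 0.
Summing the contributions gives betweenness(Tara) = 5.

5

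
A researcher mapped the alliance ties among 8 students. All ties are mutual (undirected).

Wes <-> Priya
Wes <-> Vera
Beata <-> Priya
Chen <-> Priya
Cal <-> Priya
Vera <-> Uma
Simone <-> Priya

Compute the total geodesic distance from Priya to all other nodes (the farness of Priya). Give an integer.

10

Distances from Priya: Beata:1, Cal:1, Chen:1, Simone:1, Uma:3, Vera:2, Wes:1.
Sum = 1 + 1 + 1 + 1 + 3 + 2 + 1 = 10.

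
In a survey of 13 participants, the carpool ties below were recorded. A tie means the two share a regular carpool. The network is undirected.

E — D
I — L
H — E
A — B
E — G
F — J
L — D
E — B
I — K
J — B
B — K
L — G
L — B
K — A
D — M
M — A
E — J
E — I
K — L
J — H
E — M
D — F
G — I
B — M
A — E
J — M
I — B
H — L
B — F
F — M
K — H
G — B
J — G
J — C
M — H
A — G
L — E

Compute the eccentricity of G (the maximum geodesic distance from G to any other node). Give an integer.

2

Distances from G: A:1, B:1, C:2, D:2, E:1, F:2, H:2, I:1, J:1, K:2, L:1, M:2.
The largest is 2 (to D, H, K, F, C, and M), so the eccentricity of G is 2.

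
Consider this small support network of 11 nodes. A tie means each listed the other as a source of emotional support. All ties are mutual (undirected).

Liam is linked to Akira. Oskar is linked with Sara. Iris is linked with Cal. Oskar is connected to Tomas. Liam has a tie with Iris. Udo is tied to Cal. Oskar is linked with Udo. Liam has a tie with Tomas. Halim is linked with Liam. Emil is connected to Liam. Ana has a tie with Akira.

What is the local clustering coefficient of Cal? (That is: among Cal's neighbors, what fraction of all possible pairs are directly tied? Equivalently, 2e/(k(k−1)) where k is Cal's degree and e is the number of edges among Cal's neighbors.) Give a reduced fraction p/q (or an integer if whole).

Cal's neighbors: Iris and Udo (k = 2).
Possible neighbor pairs: C(2,2) = 1. Edges among them: none → e = 0.
Clustering(Cal) = 0/1.

0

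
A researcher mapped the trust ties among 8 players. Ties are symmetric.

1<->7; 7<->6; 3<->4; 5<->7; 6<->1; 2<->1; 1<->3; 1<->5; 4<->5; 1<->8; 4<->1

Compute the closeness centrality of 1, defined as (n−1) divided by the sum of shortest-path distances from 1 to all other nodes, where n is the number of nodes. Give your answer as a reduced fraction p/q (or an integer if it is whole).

1

Distances from 1: 2:1, 3:1, 4:1, 5:1, 6:1, 7:1, 8:1. Sum = 7.
n = 8, so closeness = 7/7 = 1.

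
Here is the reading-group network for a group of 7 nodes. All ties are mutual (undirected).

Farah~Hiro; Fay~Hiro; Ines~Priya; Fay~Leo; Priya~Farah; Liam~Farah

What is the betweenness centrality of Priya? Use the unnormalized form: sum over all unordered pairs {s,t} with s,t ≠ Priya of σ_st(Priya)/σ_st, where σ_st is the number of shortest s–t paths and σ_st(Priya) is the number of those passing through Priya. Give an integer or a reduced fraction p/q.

5

Pairs whose geodesics pass through Priya — Leo–Ines: 1; Liam–Ines: 1; Hiro–Ines: 1; Ines–Farah: 1; Ines–Fay: 1.
All other pairs contribute 0.
Summing the contributions gives betweenness(Priya) = 5.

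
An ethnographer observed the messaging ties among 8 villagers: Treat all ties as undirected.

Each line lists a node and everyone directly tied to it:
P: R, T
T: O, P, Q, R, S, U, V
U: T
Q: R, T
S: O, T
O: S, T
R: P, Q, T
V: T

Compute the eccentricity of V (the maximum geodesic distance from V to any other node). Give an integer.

Distances from V: O:2, P:2, Q:2, R:2, S:2, T:1, U:2.
The largest is 2 (to R, U, O, P, Q, and S), so the eccentricity of V is 2.

2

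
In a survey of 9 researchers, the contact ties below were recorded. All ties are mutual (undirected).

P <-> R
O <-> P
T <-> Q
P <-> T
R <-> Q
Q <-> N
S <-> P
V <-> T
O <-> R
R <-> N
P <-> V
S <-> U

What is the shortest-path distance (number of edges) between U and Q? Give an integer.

One shortest route is U – S – P – R – Q, which uses 4 edges, and at distance 3 from U we only reach {O, R, T, V}, which does not include Q. So d(U,Q) = 4.

4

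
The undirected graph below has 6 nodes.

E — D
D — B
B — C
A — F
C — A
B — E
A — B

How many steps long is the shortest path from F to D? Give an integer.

One shortest route is F – A – B – D, which uses 3 edges, and at distance 2 from F we only reach {B, C}, which does not include D. So d(F,D) = 3.

3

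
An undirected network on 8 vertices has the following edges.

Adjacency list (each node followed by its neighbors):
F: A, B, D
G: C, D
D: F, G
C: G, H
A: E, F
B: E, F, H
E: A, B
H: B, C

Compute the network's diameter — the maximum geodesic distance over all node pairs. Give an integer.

Eccentricity of each node (its greatest distance to any other): A:4, B:3, C:4, D:3, E:4, F:3, G:4, H:3.
The maximum eccentricity is 4, realized for instance by the pair C–A via C – H – B – F – A. So the diameter is 4.

4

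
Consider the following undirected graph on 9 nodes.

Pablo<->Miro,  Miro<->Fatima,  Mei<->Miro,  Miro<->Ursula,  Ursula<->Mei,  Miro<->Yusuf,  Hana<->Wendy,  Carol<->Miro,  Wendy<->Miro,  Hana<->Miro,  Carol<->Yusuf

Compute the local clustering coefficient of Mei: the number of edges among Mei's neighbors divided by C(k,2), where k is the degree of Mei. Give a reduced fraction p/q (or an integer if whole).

1

Mei's neighbors: Miro and Ursula (k = 2).
Possible neighbor pairs: C(2,2) = 1. Edges among them: Miro–Ursula → e = 1.
Clustering(Mei) = 1/1.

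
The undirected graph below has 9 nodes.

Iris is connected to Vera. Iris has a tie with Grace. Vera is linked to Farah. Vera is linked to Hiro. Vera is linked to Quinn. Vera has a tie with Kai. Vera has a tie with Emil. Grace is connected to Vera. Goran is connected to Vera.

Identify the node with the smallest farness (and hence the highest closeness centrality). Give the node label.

Vera

Farness (sum of distances to all others) for each node — Emil:15, Farah:15, Goran:15, Grace:14, Hiro:15, Iris:14, Kai:15, Quinn:15, Vera:8.
The smallest farness is 8, for Vera, so Vera has the highest closeness.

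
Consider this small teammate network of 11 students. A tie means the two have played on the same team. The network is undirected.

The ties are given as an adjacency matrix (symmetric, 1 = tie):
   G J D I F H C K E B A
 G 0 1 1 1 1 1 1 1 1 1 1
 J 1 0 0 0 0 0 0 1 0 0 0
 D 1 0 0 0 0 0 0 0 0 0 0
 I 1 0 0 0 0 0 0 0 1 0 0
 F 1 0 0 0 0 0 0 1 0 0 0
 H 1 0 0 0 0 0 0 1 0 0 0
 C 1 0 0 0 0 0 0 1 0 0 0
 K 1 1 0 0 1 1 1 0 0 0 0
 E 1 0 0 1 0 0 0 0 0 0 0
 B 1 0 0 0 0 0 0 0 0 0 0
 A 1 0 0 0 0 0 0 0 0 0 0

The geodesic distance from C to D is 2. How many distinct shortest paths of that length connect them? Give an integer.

1

The shortest distance is 2, and the only length-2 path is C–G–D. So there is exactly 1 shortest path.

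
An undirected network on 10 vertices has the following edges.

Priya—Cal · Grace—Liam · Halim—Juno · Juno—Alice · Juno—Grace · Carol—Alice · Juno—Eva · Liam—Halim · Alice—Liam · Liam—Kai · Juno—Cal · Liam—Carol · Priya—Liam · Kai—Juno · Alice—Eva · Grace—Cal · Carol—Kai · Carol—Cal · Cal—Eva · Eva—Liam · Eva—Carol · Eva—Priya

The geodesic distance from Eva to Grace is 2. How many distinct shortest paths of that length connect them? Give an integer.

The shortest distance is 2. The length-2 paths are: Eva–Juno–Grace; Eva–Liam–Grace; Eva–Cal–Grace.
That gives 3 distinct shortest paths.

3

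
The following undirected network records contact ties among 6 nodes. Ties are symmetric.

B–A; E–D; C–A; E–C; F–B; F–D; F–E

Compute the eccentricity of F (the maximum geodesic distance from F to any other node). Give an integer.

2

Distances from F: A:2, B:1, C:2, D:1, E:1.
The largest is 2 (to C and A), so the eccentricity of F is 2.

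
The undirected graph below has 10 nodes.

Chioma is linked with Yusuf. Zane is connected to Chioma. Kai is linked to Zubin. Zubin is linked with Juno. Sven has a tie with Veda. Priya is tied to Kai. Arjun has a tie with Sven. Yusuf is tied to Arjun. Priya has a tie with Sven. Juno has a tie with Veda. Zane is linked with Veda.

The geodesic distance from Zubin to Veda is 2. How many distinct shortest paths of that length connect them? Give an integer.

The shortest distance is 2, and the only length-2 path is Zubin–Juno–Veda. So there is exactly 1 shortest path.

1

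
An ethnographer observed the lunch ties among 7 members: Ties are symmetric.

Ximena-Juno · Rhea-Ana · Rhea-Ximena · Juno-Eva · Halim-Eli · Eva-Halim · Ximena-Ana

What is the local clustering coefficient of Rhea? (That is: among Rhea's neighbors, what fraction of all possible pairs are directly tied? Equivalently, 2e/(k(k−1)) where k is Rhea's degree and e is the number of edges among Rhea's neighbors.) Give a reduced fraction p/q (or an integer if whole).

Rhea's neighbors: Ana and Ximena (k = 2).
Possible neighbor pairs: C(2,2) = 1. Edges among them: Ana–Ximena → e = 1.
Clustering(Rhea) = 1/1.

1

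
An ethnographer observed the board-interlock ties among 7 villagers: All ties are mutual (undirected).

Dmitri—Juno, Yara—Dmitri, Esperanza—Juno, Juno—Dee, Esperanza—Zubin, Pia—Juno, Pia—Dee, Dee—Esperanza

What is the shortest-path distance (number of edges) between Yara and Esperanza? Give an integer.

One shortest route is Yara – Dmitri – Juno – Esperanza, which uses 3 edges, and at distance 2 from Yara we only reach {Juno}, which does not include Esperanza. So d(Yara,Esperanza) = 3.

3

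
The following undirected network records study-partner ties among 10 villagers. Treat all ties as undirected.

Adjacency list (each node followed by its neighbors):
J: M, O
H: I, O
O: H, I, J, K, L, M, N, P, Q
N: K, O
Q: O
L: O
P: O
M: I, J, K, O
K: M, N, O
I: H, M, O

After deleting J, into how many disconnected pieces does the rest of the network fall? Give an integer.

J's neighbors (M and O) remain reachable from one another through other ties, so the rest of the network stays in one piece.

1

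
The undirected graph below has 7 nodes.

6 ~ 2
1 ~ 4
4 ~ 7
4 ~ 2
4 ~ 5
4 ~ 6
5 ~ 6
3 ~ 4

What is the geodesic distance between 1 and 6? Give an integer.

One shortest route is 1 – 4 – 6, which uses 2 edges, and 1 and 6 are not directly tied, so nothing shorter exists. So d(1,6) = 2.

2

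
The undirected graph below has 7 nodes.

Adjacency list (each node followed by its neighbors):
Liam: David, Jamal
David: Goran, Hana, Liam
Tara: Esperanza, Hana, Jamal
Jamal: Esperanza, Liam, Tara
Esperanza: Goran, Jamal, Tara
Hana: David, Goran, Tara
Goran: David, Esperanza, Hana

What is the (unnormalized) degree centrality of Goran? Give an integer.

Goran is directly tied to David, Esperanza, and Hana. That is 3 neighbors, so the degree of Goran is 3.

3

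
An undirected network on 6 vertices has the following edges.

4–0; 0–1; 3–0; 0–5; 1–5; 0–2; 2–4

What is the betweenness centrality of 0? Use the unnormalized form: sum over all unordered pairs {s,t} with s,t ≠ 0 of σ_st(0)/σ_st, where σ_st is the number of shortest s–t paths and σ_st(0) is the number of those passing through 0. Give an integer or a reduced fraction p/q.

8

Pairs whose geodesics pass through 0 — 1–4: 1; 1–2: 1; 1–3: 1; 4–5: 1; 4–3: 1; 5–2: 1; 5–3: 1; 2–3: 1.
All other pairs contribute 0.
Summing the contributions gives betweenness(0) = 8.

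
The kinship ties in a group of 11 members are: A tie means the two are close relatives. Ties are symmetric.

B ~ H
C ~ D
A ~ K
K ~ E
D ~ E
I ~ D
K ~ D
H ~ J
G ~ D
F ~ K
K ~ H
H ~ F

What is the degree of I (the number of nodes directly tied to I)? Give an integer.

1

I is directly tied to D. That is 1 neighbor, so the degree of I is 1.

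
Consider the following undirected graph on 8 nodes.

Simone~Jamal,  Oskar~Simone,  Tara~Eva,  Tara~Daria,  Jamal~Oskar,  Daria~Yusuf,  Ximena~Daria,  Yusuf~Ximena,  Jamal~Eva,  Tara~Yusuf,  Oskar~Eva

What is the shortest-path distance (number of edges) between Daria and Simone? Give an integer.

One shortest route is Daria – Tara – Eva – Jamal – Simone, which uses 4 edges, and at distance 3 from Daria we only reach {Jamal, Oskar}, which does not include Simone. So d(Daria,Simone) = 4.

4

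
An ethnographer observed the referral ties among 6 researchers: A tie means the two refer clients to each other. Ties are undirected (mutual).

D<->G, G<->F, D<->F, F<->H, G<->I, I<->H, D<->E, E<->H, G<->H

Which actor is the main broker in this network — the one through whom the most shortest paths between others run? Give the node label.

H

Unnormalized betweenness of each node: D:1, E:1/3, F:1/3, G:11/6, H:5/2, I:0.
H has the largest value, 5/2, making it the main broker — the node through which the most shortest paths run.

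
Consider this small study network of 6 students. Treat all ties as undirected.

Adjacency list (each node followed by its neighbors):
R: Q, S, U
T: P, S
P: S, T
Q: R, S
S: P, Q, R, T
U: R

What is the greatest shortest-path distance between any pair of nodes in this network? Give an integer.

3

Eccentricity of each node (its greatest distance to any other): P:3, Q:2, R:2, S:2, T:3, U:3.
The maximum eccentricity is 3, realized for instance by the pair T–U via T – S – R – U. So the diameter is 3.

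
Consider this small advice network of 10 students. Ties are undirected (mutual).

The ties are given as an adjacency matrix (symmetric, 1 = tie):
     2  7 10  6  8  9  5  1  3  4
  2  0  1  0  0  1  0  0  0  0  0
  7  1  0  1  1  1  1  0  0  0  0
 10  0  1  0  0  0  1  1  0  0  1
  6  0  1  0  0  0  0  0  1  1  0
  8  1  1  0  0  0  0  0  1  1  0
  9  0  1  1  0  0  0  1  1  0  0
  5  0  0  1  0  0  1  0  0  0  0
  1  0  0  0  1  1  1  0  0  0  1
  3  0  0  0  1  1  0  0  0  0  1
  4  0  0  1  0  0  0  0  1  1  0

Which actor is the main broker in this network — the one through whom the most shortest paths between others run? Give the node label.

7

Unnormalized betweenness of each node: 1:13/3, 2:0, 3:5/3, 4:19/6, 5:0, 6:3/2, 7:28/3, 8:25/6, 9:25/6, 10:17/3.
7 has the largest value, 28/3, making it the main broker — the node through which the most shortest paths run.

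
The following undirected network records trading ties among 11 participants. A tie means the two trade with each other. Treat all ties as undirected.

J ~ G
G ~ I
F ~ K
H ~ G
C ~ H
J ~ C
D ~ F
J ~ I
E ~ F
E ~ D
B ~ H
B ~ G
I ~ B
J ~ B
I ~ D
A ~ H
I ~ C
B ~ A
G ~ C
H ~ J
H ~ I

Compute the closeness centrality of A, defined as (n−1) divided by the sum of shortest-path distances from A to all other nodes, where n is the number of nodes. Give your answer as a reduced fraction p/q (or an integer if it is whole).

5/13

Distances from A: B:1, C:2, D:3, E:4, F:4, G:2, H:1, I:2, J:2, K:5. Sum = 26.
n = 11, so closeness = 10/26 = 5/13.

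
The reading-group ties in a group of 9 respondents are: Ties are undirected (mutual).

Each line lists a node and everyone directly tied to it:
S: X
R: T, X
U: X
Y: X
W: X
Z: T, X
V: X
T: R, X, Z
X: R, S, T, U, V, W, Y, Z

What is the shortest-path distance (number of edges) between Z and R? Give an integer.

One shortest route is Z – X – R, which uses 2 edges, and Z and R are not directly tied, so nothing shorter exists. So d(Z,R) = 2.

2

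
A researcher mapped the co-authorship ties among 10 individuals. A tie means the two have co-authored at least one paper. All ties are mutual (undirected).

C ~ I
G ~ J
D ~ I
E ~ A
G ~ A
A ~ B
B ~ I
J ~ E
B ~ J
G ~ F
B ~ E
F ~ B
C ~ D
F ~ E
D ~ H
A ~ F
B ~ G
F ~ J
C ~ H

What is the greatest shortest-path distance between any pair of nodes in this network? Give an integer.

4

Eccentricity of each node (its greatest distance to any other): A:4, B:3, C:3, D:3, E:4, F:4, G:4, H:4, I:2, J:4.
The maximum eccentricity is 4, realized for instance by the pair H–F via H – D – I – B – F. So the diameter is 4.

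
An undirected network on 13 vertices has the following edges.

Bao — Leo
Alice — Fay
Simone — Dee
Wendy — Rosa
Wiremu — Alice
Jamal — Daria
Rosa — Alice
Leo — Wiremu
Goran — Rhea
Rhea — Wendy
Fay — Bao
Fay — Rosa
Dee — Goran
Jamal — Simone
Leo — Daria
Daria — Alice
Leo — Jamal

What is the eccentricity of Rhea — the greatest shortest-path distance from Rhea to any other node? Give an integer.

5

Distances from Rhea: Alice:3, Bao:4, Daria:4, Dee:2, Fay:3, Goran:1, Jamal:4, Leo:5, Rosa:2, Simone:3, Wendy:1, Wiremu:4.
The largest is 5 (to Leo), so the eccentricity of Rhea is 5.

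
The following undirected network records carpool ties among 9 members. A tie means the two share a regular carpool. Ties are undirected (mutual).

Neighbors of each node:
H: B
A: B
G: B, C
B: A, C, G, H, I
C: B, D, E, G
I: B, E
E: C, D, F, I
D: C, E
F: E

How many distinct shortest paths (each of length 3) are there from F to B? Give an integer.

The shortest distance is 3. The length-3 paths are: F–E–C–B; F–E–I–B.
That gives 2 distinct shortest paths.

2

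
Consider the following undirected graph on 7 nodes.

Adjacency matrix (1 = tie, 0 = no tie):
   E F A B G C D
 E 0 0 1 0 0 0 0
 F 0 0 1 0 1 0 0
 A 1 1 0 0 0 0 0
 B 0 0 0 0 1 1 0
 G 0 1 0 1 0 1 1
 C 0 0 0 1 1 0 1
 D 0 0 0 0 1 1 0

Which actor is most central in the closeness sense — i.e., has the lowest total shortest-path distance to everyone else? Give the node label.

G

Farness (sum of distances to all others) for each node — A:13, B:13, C:12, D:13, E:18, F:10, G:9.
The smallest farness is 9, for G, so G has the highest closeness.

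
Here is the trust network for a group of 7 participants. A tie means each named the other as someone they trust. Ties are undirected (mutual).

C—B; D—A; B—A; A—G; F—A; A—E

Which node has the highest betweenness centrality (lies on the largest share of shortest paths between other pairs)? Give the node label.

A

Unnormalized betweenness of each node: A:14, B:5, C:0, D:0, E:0, F:0, G:0.
A has the largest value, 14, making it the main broker — the node through which the most shortest paths run.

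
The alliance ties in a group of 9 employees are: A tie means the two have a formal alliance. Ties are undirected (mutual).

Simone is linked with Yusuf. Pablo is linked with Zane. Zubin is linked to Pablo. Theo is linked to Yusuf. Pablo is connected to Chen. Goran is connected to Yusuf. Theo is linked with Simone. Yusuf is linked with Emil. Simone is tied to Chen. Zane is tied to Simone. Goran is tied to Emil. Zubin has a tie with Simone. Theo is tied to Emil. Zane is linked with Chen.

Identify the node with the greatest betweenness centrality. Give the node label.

Simone

Unnormalized betweenness of each node: Chen:5/3, Emil:1/2, Goran:0, Pablo:1, Simone:17, Theo:5/2, Yusuf:8, Zane:5/3, Zubin:5/3.
Simone has the largest value, 17, making it the main broker — the node through which the most shortest paths run.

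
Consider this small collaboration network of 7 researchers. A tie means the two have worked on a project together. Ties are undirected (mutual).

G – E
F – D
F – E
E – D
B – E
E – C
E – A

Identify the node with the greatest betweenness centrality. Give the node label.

E

Unnormalized betweenness of each node: A:0, B:0, C:0, D:0, E:14, F:0, G:0.
E has the largest value, 14, making it the main broker — the node through which the most shortest paths run.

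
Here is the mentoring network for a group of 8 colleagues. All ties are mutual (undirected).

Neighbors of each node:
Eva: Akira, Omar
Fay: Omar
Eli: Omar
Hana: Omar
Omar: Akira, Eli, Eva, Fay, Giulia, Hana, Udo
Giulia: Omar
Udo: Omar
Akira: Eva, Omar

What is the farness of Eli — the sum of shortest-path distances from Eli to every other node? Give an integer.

13

Distances from Eli: Akira:2, Eva:2, Fay:2, Giulia:2, Hana:2, Omar:1, Udo:2.
Sum = 2 + 2 + 2 + 2 + 2 + 1 + 2 = 13.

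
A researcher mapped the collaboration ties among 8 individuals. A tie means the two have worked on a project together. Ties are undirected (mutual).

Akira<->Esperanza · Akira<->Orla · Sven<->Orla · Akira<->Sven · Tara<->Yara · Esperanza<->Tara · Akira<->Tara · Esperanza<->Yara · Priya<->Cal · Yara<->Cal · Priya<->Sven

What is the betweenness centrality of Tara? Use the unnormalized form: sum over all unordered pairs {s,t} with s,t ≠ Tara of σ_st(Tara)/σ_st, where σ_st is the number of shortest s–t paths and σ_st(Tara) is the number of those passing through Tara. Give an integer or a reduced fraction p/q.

Pairs whose geodesics pass through Tara — Yara–Sven: 1/3; Yara–Orla: 1/2; Yara–Akira: 1/2; Cal–Akira: 1/3.
All other pairs contribute 0.
Summing the contributions gives betweenness(Tara) = 5/3.

5/3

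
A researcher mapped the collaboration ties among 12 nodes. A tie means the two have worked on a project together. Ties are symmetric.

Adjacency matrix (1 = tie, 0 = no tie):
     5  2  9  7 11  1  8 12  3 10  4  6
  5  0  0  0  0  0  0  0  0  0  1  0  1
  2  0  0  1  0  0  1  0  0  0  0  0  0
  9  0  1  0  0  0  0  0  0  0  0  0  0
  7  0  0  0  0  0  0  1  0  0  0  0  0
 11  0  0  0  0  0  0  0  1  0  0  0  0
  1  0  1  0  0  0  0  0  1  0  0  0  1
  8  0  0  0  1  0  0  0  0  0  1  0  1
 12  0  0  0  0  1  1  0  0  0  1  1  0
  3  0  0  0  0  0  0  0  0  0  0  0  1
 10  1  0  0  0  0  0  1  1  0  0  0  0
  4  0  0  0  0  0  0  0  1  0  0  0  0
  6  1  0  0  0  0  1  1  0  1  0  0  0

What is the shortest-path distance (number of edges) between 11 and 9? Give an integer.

One shortest route is 11 – 12 – 1 – 2 – 9, which uses 4 edges, and at distance 3 from 11 we only reach {2, 5, 6, 8}, which does not include 9. So d(11,9) = 4.

4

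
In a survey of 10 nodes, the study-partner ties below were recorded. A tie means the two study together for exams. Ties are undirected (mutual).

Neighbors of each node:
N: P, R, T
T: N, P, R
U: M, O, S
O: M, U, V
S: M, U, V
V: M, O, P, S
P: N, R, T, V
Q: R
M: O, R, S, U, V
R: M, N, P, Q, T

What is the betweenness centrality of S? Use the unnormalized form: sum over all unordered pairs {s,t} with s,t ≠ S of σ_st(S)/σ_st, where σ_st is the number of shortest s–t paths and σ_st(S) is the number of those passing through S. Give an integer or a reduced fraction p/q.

7/12

Pairs whose geodesics pass through S — P–U: 1/4; V–U: 1/3.
All other pairs contribute 0.
Summing the contributions gives betweenness(S) = 7/12.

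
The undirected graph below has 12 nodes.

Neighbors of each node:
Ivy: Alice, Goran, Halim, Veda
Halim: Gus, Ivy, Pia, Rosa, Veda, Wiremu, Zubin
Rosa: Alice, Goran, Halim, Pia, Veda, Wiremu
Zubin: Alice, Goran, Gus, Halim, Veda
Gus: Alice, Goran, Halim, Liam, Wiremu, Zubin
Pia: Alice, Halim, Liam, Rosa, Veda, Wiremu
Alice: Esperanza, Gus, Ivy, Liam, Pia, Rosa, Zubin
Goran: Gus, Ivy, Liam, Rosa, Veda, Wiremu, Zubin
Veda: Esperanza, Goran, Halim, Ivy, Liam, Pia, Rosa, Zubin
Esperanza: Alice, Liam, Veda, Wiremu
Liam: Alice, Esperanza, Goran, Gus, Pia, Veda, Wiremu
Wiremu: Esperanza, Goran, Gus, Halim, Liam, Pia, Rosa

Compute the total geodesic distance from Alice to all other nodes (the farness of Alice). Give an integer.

15

Distances from Alice: Esperanza:1, Goran:2, Gus:1, Halim:2, Ivy:1, Liam:1, Pia:1, Rosa:1, Veda:2, Wiremu:2, Zubin:1.
Sum = 1 + 2 + 1 + 2 + 1 + 1 + 1 + 1 + 2 + 2 + 1 = 15.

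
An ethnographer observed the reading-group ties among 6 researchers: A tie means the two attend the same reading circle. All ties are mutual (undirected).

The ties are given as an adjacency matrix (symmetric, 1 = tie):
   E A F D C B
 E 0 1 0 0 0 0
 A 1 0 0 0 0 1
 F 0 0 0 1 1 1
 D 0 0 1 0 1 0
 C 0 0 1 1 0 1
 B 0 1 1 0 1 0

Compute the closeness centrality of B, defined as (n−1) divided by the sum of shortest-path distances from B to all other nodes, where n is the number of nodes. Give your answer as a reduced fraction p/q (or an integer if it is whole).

Distances from B: A:1, C:1, D:2, E:2, F:1. Sum = 7.
n = 6, so closeness = 5/7.

5/7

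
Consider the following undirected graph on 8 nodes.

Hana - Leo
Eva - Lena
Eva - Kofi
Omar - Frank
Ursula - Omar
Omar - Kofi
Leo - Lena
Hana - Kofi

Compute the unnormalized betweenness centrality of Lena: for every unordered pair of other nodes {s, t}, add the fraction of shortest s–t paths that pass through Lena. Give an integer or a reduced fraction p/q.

Pairs whose geodesics pass through Lena — Leo–Eva: 1.
All other pairs contribute 0.
Summing the contributions gives betweenness(Lena) = 1.

1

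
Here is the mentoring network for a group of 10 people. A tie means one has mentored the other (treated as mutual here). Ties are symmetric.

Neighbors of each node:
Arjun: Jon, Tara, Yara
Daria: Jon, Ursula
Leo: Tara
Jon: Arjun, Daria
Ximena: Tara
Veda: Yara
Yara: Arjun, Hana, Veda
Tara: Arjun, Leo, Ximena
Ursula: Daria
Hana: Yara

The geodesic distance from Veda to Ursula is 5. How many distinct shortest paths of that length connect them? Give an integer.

The shortest distance is 5, and the only length-5 path is Veda–Yara–Arjun–Jon–Daria–Ursula. So there is exactly 1 shortest path.

1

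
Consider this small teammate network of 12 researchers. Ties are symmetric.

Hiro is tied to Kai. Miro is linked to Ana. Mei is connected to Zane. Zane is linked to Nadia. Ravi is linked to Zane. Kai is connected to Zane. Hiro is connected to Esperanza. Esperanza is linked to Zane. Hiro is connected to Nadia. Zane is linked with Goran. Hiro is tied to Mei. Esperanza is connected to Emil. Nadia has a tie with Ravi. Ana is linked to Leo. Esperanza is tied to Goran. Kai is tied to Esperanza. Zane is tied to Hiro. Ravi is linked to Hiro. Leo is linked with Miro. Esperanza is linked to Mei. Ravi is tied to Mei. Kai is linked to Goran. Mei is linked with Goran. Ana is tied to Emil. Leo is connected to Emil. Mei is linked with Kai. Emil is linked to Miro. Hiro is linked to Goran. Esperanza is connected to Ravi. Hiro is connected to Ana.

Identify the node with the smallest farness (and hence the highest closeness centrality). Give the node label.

Hiro

Farness (sum of distances to all others) for each node — Ana:18, Emil:19, Esperanza:15, Goran:19, Hiro:14, Kai:19, Leo:25, Mei:18, Miro:25, Nadia:22, Ravi:19, Zane:17.
The smallest farness is 14, for Hiro, so Hiro has the highest closeness.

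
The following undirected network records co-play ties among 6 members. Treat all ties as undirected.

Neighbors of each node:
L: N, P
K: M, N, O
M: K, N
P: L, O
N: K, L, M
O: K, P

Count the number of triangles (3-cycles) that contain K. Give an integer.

K's neighbors: M, N, and O.
Neighbor pairs that are themselves tied: K–M–N. Each forms one triangle with K, for 1 in total.

1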